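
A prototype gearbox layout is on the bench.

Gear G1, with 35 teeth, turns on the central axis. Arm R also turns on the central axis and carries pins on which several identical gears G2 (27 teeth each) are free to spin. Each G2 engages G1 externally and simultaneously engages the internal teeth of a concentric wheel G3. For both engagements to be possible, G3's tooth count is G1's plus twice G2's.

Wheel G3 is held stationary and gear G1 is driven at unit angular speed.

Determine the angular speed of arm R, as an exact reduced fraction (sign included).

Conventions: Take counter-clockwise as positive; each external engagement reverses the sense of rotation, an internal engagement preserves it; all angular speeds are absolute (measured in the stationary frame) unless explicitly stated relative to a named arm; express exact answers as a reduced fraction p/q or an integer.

topology: planetary set — G1 35T / G2 27T / G3 89T, arm = carrier (Willis)
ring teeth: 35 + 2·27 = 89
35(ω_sun−ω_arm) = −89(ω_ring−ω_arm),  ω_ring = 0, ω_sun = 1
35(1−ω_arm) = −89(0−ω_arm)  ⇒  124·ω_arm = 35  ⇒  ω_arm = 35/124
exact speed ratio = 35/124

35/124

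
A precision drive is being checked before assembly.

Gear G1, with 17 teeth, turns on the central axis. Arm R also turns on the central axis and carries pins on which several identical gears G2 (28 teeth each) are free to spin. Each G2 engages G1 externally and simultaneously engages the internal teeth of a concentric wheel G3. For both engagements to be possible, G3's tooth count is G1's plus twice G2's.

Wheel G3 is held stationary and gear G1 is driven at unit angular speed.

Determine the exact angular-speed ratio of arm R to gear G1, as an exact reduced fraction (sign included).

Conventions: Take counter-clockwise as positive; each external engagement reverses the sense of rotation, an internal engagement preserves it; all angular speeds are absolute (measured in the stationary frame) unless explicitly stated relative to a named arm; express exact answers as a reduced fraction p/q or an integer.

planetary set (17T centre, 28T on arm, 73T internal) — Willis relation
ring teeth: 17 + 2·28 = 73
17(ω_sun−ω_arm) = −73(ω_ring−ω_arm),  ω_ring = 0, ω_sun = 1
17(1−ω_arm) = −73(0−ω_arm)  ⇒  90·ω_arm = 17  ⇒  ω_arm = 17/90
ω_out/ω_in = 17/90

17/90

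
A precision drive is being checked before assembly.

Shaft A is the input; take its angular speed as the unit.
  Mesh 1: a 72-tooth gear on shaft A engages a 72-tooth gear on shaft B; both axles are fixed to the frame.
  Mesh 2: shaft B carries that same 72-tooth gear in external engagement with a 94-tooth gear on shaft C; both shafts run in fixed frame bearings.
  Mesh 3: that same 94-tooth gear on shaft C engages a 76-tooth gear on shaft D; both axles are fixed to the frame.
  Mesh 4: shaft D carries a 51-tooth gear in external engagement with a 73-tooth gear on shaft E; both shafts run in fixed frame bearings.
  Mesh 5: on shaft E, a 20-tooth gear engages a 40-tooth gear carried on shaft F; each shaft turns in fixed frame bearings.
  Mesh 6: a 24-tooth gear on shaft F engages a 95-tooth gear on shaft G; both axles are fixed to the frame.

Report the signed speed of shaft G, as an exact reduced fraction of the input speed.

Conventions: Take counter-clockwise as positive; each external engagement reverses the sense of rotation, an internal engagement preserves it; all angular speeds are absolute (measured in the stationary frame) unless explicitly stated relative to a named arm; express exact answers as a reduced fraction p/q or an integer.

11016/131765

6-mesh fixed-axis compound train (all bearings frame-fixed)
mesh 1 [72T→72T]: |ω|/ω_in = 1×72/72 = 1, sense flips to −
mesh 2 [72T→94T]: |ω|/ω_in = 1×72/94 = 36/47, sense flips to +
mesh 3 [94T→76T]: |ω|/ω_in = (36/47)×94/76 = 18/19, sense flips to −
mesh 4 [51T→73T]: |ω|/ω_in = (18/19)×51/73 = 918/1387, sense flips to +
mesh 5 [20T→40T]: |ω|/ω_in = (918/1387)×20/40 = 459/1387, sense flips to −
mesh 6 [24T→95T]: |ω|/ω_in = (459/1387)×24/95 = 11016/131765, sense flips to +
signed output speed (× input speed) = 11016/131765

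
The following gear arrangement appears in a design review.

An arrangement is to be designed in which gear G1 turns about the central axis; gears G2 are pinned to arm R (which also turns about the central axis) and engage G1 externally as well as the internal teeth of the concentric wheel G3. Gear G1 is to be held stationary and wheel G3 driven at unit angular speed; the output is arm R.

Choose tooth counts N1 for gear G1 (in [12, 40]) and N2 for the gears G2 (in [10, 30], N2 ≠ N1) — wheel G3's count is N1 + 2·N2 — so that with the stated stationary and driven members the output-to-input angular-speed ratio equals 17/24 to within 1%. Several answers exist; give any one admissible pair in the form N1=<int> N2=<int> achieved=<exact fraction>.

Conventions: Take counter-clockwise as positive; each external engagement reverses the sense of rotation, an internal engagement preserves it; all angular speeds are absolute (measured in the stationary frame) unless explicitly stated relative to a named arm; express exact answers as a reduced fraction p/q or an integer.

topology: planetary set — design target 17/24, arm = carrier (Willis)
Willis with ω_sun = 0: ω_arm/ω_ring = N3/(N1+N3); set equal to 17/24  ⇒  N3/N1 = (17/24)/(1 − 17/24) = 17/7
N3 = N1 + 2·N2  ⇒  N2/N1 = (N3/N1 − 1)/2 = (17/7 − 1)/2 = 5/7
smallest multiple with N1 ≥ 12 and N2 ≥ 10: k = 2  ⇒  N1 = 2·7 = 14, N2 = 2·5 = 10 (N1 ≤ 40, N2 ≤ 30, N2 ≠ N1 ✓), N3 = 14 + 2·10 = 34
check: N3/(N1+N3) with N1 = 14, N3 = 34 gives 17/24; |achieved − target| = 0 ≤ 17/2400 ✓

N1=14 N2=10 achieved=17/24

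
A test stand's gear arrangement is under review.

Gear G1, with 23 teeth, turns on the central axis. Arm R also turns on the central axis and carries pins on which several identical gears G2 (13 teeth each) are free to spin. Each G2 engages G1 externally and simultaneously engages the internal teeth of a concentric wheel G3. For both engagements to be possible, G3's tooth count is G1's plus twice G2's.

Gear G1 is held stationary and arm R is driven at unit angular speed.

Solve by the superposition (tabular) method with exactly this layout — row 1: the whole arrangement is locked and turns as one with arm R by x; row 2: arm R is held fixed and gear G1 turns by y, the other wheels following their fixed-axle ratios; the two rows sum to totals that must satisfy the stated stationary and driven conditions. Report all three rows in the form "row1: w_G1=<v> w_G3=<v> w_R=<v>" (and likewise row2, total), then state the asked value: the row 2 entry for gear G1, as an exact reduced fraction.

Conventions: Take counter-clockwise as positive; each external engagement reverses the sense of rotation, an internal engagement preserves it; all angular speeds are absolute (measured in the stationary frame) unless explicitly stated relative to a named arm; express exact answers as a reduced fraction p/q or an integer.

planetary set (23T centre, 13T on arm, 49T internal) — Willis relation
superposition row 1 [locked train]: every member turns x
row 2 (arm held, sun turns y): ω_ring = −(23/49)·y, ω_arm = 0
boundary: total ω_sun = x + y = 0 and total ω_arm = x = 1  ⇒  y = -1, x = 1
row 2 ring = −(23/49)·(-1) = 23/49
totals (row 1 + row 2): sun 1 + (-1) = 0, ring 1 + 23/49 = 72/49, arm 1 + 0 = 1
asked cell (row2, sun) = -1

row1: w_G1=1 w_G3=1 w_R=1
row2: w_G1=-1 w_G3=23/49 w_R=0
total: w_G1=0 w_G3=72/49 w_R=1
asked value: -1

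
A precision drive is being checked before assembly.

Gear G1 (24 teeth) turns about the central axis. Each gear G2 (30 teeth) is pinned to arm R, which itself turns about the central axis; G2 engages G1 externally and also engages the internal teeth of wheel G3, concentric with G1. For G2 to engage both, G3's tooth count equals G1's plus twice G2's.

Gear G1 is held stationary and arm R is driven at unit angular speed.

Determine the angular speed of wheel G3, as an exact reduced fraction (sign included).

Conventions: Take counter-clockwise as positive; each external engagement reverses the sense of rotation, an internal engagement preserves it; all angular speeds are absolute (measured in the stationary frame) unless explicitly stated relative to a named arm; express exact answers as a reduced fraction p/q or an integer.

9/7

class = planetary set [G3 = 24+2·30 = 84; Willis about the carrier]
ring teeth: 24 + 2·30 = 84
24(ω_sun−ω_arm) = −84(ω_ring−ω_arm),  ω_sun = 0, ω_arm = 1
ω_ring = 1 − (24/84)(0−1) = 9/7
exact speed ratio = 9/7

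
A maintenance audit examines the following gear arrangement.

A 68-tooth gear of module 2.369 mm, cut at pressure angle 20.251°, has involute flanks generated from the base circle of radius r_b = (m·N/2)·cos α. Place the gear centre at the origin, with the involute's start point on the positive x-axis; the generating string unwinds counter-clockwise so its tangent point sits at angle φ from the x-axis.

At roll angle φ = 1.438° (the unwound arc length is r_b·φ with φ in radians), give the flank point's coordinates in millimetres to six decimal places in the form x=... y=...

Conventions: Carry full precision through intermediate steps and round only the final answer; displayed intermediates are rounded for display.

x=75.590869 y=0.000398

topology: single-mesh involute geometry — m = 2.369, N = 68
pitch radius r_p = m·N/2 = 2.369·68/2 = 80.546000
base radius r_b = r_p·cos α = 80.546000·cos 20.251° = 75.567073
roll angle φ = 1.438° = 0.02509783 rad
x = r_b·(cos φ + φ·sin φ) = 75.590869
y = r_b·(sin φ − φ·cos φ) = 0.000398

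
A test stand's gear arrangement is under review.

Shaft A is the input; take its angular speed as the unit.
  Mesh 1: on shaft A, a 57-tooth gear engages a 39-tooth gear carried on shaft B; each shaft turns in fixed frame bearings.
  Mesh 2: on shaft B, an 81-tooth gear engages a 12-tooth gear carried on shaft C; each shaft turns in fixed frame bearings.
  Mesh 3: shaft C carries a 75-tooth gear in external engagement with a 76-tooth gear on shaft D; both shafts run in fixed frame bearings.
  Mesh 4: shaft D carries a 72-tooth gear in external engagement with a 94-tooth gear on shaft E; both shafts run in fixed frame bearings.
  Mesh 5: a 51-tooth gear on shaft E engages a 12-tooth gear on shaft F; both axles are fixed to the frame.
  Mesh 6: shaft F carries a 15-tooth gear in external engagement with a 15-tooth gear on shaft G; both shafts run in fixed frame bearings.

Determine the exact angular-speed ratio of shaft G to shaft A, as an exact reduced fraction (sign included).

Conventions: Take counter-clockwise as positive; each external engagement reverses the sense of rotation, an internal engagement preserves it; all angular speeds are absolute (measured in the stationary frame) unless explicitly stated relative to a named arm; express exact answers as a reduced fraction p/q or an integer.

class = fixed-axis compound train [6 meshes; 6 ratios multiply, 6 sense flips]
mesh 1 [57T→39T]: running ratio 19/13, sense −
mesh 2 [81T→12T]: running ratio 513/52, sense +
mesh 3 [75T→76T]: running ratio 2025/208, sense −
mesh 4 [72T→94T]: running ratio 18225/2444, sense +
mesh 5 [51T→12T]: running ratio 309825/9776, sense −
mesh 6 [15T→15T]: running ratio 309825/9776, sense +
ω_out/ω_in = 309825/9776

309825/9776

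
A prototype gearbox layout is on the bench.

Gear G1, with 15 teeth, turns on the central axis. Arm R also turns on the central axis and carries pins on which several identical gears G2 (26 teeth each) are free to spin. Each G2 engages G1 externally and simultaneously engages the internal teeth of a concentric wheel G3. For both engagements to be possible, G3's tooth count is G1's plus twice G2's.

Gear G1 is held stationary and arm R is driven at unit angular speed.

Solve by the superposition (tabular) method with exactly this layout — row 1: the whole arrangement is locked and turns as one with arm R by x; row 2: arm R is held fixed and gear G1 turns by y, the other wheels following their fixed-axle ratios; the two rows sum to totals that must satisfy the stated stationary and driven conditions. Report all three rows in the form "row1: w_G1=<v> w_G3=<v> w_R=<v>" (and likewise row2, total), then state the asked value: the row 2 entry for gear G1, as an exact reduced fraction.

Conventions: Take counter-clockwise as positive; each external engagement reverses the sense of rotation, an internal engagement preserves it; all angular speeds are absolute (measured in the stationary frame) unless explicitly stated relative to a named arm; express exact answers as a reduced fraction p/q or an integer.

recognized (axles ride arm R): planetary set, 15/26/67 teeth
row 1: whole set turns with the arm by x
superposition row 2 [arm held]: sun y, ring −(15/67)·y, arm 0
boundary: total ω_sun = x + y = 0 and total ω_arm = x = 1  ⇒  y = -1, x = 1
row 2 ring = −(15/67)·(-1) = 15/67
totals (row 1 + row 2): sun 1 + (-1) = 0, ring 1 + 15/67 = 82/67, arm 1 + 0 = 1
asked cell (row2, sun) = -1

row1: w_G1=1 w_G3=1 w_R=1
row2: w_G1=-1 w_G3=15/67 w_R=0
total: w_G1=0 w_G3=82/67 w_R=1
asked value: -1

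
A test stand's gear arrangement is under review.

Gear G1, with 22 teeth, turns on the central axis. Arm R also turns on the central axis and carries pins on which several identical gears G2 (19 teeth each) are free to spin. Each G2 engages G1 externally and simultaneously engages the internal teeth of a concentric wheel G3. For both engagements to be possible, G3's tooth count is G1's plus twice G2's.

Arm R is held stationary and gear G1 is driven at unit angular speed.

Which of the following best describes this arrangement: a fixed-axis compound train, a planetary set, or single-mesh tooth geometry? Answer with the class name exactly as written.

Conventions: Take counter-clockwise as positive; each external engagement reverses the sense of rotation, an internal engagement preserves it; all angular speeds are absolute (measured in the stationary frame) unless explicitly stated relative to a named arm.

planetary set (22T centre, 19T on arm, 60T internal) — Willis relation
classification: planetary set

planetary set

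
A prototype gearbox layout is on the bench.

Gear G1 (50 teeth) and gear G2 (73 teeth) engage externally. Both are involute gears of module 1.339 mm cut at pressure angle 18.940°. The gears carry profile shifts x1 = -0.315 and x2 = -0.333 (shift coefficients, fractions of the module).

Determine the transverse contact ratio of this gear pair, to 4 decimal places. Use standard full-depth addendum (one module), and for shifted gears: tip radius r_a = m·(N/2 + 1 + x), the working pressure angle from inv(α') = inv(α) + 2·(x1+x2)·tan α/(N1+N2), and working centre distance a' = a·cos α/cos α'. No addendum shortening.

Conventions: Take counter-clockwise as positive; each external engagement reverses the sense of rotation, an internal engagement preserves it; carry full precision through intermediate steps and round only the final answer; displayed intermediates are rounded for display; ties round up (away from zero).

2.0335

topology: single-mesh involute geometry — m = 1.339, 50T/73T pair
base radii: r_b1 = 31.662630, r_b2 = 46.227439
tip radii: r_a1 = 34.392215, r_a2 = 49.766613
inv(α') = inv(18.940°) + 2·(-0.315-0.333)·tan α/(50+73) = 0.00897562  ⇒  α' = 16.96985°
a' = a·cos α / cos α' = 82.3485·cos 18.940°/cos 16.96985° = 81.435914
action lengths: √(r_a1²−r_b1²) = 13.427670, √(r_a2²−r_b2²) = 18.432027
base pitch p_b = π·m·cos α = 3.978843
CR = (13.427670 + 18.432027 − 81.435914·sin 16.96985°)/3.978843 = 2.033536
contact ratio ≈ 2.0335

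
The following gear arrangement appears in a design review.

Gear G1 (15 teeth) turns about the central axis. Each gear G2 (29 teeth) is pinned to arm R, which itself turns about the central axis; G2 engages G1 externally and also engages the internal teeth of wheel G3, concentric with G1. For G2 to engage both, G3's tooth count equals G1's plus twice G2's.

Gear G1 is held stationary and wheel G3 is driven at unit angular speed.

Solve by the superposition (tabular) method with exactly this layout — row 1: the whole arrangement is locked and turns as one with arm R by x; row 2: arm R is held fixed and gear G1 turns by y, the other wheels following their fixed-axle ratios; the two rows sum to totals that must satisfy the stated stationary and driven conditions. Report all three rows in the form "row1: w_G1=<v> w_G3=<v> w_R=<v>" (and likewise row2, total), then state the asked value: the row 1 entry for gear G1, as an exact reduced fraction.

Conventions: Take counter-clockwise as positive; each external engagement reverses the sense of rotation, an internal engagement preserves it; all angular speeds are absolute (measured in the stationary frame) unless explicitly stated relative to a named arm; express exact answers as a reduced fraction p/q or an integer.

row1: w_G1=73/88 w_G3=73/88 w_R=73/88
row2: w_G1=-73/88 w_G3=15/88 w_R=0
total: w_G1=0 w_G3=1 w_R=73/88
asked value: 73/88

class = planetary set [G3 = 15+2·29 = 73; Willis about the carrier]
row 1: whole set turns with the arm by x
row 2 (arm held, sun turns y): ω_ring = −(15/73)·y, ω_arm = 0
boundary: total ω_sun = x + y = 0 and total ω_ring = x − (15/73)·y = 1  ⇒  y = -73/88, x = 73/88
row 2 ring = −(15/73)·(-73/88) = 15/88
totals (row 1 + row 2): sun 73/88 + (-73/88) = 0, ring 73/88 + 15/88 = 1, arm 73/88 + 0 = 73/88
asked cell (row1, sun) = 73/88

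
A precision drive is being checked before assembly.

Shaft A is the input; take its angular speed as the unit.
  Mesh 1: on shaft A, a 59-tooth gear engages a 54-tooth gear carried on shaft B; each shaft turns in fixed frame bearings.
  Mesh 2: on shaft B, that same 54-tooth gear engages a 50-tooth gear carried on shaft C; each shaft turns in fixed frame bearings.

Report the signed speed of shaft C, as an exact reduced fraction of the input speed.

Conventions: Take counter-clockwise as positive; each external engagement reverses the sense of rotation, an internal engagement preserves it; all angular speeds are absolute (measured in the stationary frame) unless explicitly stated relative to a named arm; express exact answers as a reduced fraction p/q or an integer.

59/50

2-mesh fixed-axis compound train (all bearings frame-fixed)
mesh 1 [59T→54T]: |ω|/ω_in = 1×59/54 = 59/54, sense flips to −
mesh 2 [54T→50T]: |ω|/ω_in = (59/54)×54/50 = 59/50, sense flips to +
signed output speed (× input speed) = 59/50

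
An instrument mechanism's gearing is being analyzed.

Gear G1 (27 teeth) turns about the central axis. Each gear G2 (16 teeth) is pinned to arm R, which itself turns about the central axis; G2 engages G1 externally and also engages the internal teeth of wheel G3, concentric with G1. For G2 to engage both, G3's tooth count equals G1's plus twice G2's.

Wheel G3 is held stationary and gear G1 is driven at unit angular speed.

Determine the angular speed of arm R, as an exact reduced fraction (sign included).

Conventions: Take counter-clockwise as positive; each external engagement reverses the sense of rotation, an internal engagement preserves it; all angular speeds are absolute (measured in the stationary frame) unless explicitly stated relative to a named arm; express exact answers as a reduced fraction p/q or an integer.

planetary set (27T centre, 16T on arm, 59T internal) — Willis relation
ring teeth: 27 + 2·16 = 59
27(ω_sun−ω_arm) = −59(ω_ring−ω_arm),  ω_ring = 0, ω_sun = 1
27(1−ω_arm) = −59(0−ω_arm)  ⇒  86·ω_arm = 27  ⇒  ω_arm = 27/86
exact speed ratio = 27/86

27/86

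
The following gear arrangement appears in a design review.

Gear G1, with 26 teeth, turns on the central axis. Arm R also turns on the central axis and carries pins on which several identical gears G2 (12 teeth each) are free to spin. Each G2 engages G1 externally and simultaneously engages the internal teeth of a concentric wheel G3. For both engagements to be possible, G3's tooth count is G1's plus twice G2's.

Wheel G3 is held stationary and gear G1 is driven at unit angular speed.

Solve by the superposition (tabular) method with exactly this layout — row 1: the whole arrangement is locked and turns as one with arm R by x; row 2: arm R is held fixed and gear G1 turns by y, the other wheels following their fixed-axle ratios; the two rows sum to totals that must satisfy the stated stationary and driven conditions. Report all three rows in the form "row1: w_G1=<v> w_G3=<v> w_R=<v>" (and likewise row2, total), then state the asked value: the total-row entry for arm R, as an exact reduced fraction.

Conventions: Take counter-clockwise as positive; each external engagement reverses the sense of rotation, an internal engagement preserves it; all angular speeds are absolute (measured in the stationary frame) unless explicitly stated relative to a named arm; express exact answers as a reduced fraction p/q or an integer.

planetary set (26T centre, 12T on arm, 50T internal) — Willis relation
row 1 — lock + rotate with arm: ω_sun = ω_ring = ω_arm = x
row 2 — arm fixed, fixed-axis ratios: sun y, ring −(26/50)·y, arm 0
boundary: total ω_ring = x − (26/50)·y = 0 and total ω_sun = x + y = 1  ⇒  y = 25/38, x = 13/38
row 2 ring = −(26/50)·25/38 = -13/38
totals (row 1 + row 2): sun 13/38 + 25/38 = 1, ring 13/38 + (-13/38) = 0, arm 13/38 + 0 = 13/38
asked cell (total, arm) = 13/38

row1: w_G1=13/38 w_G3=13/38 w_R=13/38
row2: w_G1=25/38 w_G3=-13/38 w_R=0
total: w_G1=1 w_G3=0 w_R=13/38
asked value: 13/38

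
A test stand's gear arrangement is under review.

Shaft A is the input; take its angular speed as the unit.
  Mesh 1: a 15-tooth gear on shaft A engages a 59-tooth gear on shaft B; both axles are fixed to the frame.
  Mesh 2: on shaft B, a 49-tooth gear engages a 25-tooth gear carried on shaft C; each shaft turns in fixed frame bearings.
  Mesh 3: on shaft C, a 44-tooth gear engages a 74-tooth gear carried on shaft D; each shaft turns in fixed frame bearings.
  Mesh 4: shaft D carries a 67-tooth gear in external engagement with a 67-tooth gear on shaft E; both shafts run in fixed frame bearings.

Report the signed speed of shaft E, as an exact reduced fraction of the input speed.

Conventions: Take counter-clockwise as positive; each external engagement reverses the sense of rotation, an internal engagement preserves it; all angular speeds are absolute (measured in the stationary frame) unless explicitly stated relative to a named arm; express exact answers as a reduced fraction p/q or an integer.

4-mesh fixed-axis compound train (all bearings frame-fixed)
mesh 1 [15T→59T]: |ω|/ω_in = 1×15/59 = 15/59, sense flips to −
mesh 2 [49T→25T]: |ω|/ω_in = (15/59)×49/25 = 147/295, sense flips to +
mesh 3 [44T→74T]: |ω|/ω_in = (147/295)×44/74 = 3234/10915, sense flips to −
mesh 4 [67T→67T]: |ω|/ω_in = (3234/10915)×67/67 = 3234/10915, sense flips to +
signed output speed (× input speed) = 3234/10915

3234/10915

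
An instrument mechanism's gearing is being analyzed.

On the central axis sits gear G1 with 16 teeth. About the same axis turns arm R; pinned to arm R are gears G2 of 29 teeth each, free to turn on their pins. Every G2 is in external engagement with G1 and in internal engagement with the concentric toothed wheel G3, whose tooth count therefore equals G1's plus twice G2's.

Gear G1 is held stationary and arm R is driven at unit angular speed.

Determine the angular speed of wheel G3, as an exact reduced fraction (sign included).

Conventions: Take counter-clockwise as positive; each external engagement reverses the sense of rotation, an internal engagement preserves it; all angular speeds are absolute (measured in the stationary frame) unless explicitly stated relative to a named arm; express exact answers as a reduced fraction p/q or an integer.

45/37

topology: planetary set — G1 16T / G2 29T / G3 74T, arm = carrier (Willis)
ring teeth: 16 + 2·29 = 74
16(ω_sun−ω_arm) = −74(ω_ring−ω_arm),  ω_sun = 0, ω_arm = 1
ω_ring = 1 − (16/74)(0−1) = 45/37
exact speed ratio = 45/37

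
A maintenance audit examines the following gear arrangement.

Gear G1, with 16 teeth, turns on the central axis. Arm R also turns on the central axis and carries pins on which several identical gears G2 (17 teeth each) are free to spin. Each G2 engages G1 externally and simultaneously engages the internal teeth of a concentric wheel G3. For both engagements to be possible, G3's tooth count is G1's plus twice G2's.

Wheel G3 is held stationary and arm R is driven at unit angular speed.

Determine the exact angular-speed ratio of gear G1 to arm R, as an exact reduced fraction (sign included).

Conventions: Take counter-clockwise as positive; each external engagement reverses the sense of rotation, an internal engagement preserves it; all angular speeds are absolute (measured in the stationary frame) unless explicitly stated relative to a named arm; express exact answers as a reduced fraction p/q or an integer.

topology: planetary set — G1 16T / G2 17T / G3 50T, arm = carrier (Willis)
ring teeth: 16 + 2·17 = 50
16(ω_sun−ω_arm) = −50(ω_ring−ω_arm),  ω_ring = 0, ω_arm = 1
ω_sun = 1 − (50/16)(0−1) = 33/8
ω_out/ω_in = 33/8

33/8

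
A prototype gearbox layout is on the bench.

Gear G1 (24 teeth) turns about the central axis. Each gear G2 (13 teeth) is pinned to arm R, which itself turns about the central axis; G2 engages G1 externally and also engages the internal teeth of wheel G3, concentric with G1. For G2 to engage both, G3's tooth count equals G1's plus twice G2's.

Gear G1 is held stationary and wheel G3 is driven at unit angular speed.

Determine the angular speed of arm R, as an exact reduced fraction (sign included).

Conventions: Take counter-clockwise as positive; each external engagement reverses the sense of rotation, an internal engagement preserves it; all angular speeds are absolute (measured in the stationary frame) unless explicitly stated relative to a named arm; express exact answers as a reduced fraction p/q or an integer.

25/37

topology: planetary set — G1 24T / G2 13T / G3 50T, arm = carrier (Willis)
ring teeth: 24 + 2·13 = 50
24(ω_sun−ω_arm) = −50(ω_ring−ω_arm),  ω_sun = 0, ω_ring = 1
24(0−ω_arm) = −50(1−ω_arm)  ⇒  74·ω_arm = 50  ⇒  ω_arm = 25/37
exact speed ratio = 25/37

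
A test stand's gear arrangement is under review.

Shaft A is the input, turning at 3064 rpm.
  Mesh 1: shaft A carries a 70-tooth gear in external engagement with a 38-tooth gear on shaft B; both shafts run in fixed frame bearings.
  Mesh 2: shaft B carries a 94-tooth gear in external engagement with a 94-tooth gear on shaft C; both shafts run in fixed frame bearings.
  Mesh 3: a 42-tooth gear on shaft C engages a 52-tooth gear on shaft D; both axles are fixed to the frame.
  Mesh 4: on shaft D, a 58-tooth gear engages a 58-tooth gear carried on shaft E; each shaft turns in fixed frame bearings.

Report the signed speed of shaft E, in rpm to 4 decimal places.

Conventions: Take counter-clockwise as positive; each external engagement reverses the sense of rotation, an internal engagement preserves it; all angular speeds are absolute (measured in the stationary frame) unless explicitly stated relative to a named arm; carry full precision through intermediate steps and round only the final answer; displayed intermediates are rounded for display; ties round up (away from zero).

+4558.7854 rpm

recognized (5 fixed axles, 4 meshes): fixed-axis compound train
mesh 1 [70T→38T]: ω = 3064.0000×70/38 = 5644.2105 rpm, sense flips to −
mesh 2 [94T→94T]: ω = 5644.2105×94/94 = 5644.2105 rpm, sense flips to +
mesh 3 [42T→52T]: ω = 5644.2105×42/52 = 4558.7854 rpm, sense flips to −
mesh 4 [58T→58T]: ω = 4558.7854×58/58 = 4558.7854 rpm, sense flips to +
signed output speed = +4558.7854 rpm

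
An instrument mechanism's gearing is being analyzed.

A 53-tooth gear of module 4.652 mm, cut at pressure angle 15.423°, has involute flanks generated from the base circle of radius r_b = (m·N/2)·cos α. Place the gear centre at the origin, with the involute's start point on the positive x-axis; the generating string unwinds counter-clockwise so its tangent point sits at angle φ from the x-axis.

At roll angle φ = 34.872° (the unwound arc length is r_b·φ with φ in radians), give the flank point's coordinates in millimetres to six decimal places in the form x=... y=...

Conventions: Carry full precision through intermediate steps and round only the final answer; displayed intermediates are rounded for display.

class = single-mesh tooth geometry [base-circle involute, m = 4.652, 53T]
pitch radius r_p = m·N/2 = 4.652·53/2 = 123.278000
base radius r_b = r_p·cos α = 123.278000·cos 15.423° = 118.838602
roll angle φ = 34.872° = 0.60863122 rad
x = r_b·(cos φ + φ·sin φ) = 138.852596
y = r_b·(sin φ − φ·cos φ) = 8.604492

x=138.852596 y=8.604492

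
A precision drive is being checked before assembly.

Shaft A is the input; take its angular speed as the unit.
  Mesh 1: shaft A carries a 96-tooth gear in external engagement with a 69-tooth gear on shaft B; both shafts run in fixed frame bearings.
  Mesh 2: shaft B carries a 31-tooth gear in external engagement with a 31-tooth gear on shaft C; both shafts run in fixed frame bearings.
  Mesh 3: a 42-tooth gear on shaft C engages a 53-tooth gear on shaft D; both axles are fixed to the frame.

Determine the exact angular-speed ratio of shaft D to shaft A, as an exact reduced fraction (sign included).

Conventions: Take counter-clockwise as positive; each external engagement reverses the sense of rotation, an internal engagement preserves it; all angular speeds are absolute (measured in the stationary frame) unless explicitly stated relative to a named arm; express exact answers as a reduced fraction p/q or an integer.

-1344/1219

class = fixed-axis compound train [3 meshes; 3 ratios multiply, 3 sense flips]
mesh 1 [96T→69T]: running ratio 32/23, sense −
mesh 2 [31T→31T]: running ratio 32/23, sense +
mesh 3 [42T→53T]: running ratio 1344/1219, sense −
ω_out/ω_in = -1344/1219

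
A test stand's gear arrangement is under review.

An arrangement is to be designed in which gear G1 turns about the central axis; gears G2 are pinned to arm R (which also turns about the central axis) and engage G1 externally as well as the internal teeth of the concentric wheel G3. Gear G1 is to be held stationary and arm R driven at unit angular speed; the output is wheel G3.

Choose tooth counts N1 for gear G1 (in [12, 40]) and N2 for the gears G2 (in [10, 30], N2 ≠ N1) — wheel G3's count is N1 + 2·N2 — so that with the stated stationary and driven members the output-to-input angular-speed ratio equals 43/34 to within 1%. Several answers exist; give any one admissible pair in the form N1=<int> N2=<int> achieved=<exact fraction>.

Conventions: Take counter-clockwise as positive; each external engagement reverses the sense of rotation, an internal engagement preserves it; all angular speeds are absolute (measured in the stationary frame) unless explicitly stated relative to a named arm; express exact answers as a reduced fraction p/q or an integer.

N1=18 N2=25 achieved=43/34

topology: planetary set — design target 43/34, arm = carrier (Willis)
Willis with ω_sun = 0: ω_ring/ω_arm = (N1+N3)/N3; set equal to 43/34  ⇒  N3/N1 = 1/(43/34 − 1) = 34/9
N3 = N1 + 2·N2  ⇒  N2/N1 = (N3/N1 − 1)/2 = (34/9 − 1)/2 = 25/18
smallest multiple with N1 ≥ 12 and N2 ≥ 10: k = 1  ⇒  N1 = 1·18 = 18, N2 = 1·25 = 25 (N1 ≤ 40, N2 ≤ 30, N2 ≠ N1 ✓), N3 = 18 + 2·25 = 68
check: (N1+N3)/N3 with N1 = 18, N3 = 68 gives 43/34; |achieved − target| = 0 ≤ 43/3400 ✓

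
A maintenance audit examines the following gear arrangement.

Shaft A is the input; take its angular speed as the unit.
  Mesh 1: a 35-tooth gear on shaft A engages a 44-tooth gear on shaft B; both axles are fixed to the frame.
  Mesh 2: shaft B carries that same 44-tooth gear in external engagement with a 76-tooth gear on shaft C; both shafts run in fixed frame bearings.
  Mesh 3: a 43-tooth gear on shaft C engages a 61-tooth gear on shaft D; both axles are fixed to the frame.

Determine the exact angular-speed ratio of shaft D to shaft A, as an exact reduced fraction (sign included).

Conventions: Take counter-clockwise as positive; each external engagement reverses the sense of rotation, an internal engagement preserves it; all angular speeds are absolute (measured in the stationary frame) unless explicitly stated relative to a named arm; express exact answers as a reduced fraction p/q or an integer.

-1505/4636

class = fixed-axis compound train [3 meshes; 3 ratios multiply, 3 sense flips]
mesh 1 [35T→44T]: running ratio 35/44, sense −
mesh 2 [44T→76T]: running ratio 35/76, sense +
mesh 3 [43T→61T]: running ratio 1505/4636, sense −
ω_out/ω_in = -1505/4636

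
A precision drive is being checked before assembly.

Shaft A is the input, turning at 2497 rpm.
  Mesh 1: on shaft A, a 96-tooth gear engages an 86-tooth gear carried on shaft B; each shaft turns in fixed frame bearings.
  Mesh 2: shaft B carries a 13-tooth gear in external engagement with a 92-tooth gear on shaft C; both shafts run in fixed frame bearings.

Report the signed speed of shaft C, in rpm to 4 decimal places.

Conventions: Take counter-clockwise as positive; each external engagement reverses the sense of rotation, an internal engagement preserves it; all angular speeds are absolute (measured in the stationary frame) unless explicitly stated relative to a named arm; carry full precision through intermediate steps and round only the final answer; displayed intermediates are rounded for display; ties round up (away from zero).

+393.8645 rpm

topology: fixed-axis compound train — 2 meshes, A→C
mesh 1 [96T→86T]: ω = 2497.0000×96/86 = 2787.3488 rpm, sense flips to −
mesh 2 [13T→92T]: ω = 2787.3488×13/92 = 393.8645 rpm, sense flips to +
signed output speed = +393.8645 rpm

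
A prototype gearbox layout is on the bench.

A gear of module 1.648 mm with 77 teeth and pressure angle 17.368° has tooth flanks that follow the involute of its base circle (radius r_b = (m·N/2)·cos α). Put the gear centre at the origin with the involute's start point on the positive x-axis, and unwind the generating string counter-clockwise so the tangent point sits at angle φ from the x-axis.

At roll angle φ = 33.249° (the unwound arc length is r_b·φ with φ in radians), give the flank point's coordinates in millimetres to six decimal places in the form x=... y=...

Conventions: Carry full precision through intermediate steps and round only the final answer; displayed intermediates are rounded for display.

x=69.908848 y=3.813311

recognized (one wheel, involute flank): single-mesh tooth geometry, m = 1.648, N = 77
pitch radius r_p = m·N/2 = 1.648·77/2 = 63.448000
base radius r_b = r_p·cos α = 63.448000·cos 17.368° = 60.555228
roll angle φ = 33.249° = 0.58030452 rad
x = r_b·(cos φ + φ·sin φ) = 69.908848
y = r_b·(sin φ − φ·cos φ) = 3.813311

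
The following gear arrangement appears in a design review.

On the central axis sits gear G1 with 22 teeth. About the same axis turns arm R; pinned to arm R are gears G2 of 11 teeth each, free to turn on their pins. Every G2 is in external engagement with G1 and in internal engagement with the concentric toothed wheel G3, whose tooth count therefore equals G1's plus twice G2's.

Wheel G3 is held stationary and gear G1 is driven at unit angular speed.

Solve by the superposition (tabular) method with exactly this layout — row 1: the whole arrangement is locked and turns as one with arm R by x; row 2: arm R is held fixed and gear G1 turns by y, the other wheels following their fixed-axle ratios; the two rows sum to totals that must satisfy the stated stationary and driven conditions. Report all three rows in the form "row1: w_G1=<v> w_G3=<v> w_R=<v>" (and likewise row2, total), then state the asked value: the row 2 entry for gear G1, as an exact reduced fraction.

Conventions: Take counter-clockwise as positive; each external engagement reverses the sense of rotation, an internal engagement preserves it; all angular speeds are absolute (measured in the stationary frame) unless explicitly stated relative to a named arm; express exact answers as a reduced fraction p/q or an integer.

recognized (axles ride arm R): planetary set, 22/11/44 teeth
row 1 — lock + rotate with arm: ω_sun = ω_ring = ω_arm = x
row 2 (arm held, sun turns y): ω_ring = −(22/44)·y, ω_arm = 0
boundary: total ω_ring = x − (22/44)·y = 0 and total ω_sun = x + y = 1  ⇒  y = 2/3, x = 1/3
row 2 ring = −(22/44)·2/3 = -1/3
totals (row 1 + row 2): sun 1/3 + 2/3 = 1, ring 1/3 + (-1/3) = 0, arm 1/3 + 0 = 1/3
asked cell (row2, sun) = 2/3

row1: w_G1=1/3 w_G3=1/3 w_R=1/3
row2: w_G1=2/3 w_G3=-1/3 w_R=0
total: w_G1=1 w_G3=0 w_R=1/3
asked value: 2/3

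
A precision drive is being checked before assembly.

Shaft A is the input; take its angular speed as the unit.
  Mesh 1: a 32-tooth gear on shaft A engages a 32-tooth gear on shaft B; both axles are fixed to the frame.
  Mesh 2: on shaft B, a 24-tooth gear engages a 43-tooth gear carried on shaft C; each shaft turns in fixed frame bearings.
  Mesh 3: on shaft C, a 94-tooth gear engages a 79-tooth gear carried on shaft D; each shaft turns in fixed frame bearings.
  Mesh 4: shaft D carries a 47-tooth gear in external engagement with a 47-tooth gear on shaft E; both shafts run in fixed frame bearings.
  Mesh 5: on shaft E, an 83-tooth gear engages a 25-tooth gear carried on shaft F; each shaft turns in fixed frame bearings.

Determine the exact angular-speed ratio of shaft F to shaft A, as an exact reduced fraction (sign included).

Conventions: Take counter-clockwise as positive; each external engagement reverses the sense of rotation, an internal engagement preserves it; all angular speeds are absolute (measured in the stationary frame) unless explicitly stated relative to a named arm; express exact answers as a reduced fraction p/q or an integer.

-187248/84925

class = fixed-axis compound train [5 meshes; 5 ratios multiply, 5 sense flips]
mesh 1 [32T→32T]: running ratio 1, sense −
mesh 2 [24T→43T]: running ratio 24/43, sense +
mesh 3 [94T→79T]: running ratio 2256/3397, sense −
mesh 4 [47T→47T]: running ratio 2256/3397, sense +
mesh 5 [83T→25T]: running ratio 187248/84925, sense −
ω_out/ω_in = -187248/84925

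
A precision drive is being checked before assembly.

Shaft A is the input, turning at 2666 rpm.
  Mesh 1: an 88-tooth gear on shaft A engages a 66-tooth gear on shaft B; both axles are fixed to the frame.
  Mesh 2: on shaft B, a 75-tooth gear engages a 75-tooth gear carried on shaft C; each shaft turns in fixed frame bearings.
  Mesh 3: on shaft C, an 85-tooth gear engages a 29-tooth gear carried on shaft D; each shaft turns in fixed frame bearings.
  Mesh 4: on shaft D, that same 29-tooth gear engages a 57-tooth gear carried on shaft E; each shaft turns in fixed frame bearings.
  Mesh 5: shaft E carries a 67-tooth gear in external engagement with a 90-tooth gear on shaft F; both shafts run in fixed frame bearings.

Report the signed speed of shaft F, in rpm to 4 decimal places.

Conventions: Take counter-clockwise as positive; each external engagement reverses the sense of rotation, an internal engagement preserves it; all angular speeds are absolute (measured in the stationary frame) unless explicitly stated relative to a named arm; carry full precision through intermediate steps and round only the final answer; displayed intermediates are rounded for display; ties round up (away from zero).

topology: fixed-axis compound train — 5 meshes, A→F
mesh 1 [88T→66T]: ω = 2666.0000×88/66 = 3554.6667 rpm, sense flips to −
mesh 2 [75T→75T]: ω = 3554.6667×75/75 = 3554.6667 rpm, sense flips to +
mesh 3 [85T→29T]: ω = 3554.6667×85/29 = 10418.8506 rpm, sense flips to −
mesh 4 [29T→57T]: ω = 10418.8506×29/57 = 5300.8187 rpm, sense flips to +
mesh 5 [67T→90T]: ω = 5300.8187×67/90 = 3946.1650 rpm, sense flips to −
signed output speed = -3946.1650 rpm

-3946.1650 rpm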